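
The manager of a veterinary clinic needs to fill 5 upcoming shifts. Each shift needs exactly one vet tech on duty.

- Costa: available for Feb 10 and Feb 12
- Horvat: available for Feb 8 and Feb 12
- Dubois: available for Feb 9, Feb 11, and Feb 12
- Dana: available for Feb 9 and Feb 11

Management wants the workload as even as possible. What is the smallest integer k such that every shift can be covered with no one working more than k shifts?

With 4 vet techs and 5 worker-slots to fill, someone must work at least ⌈5/4⌉ = 2 shifts, so k ≥ 2.
k = 2 works: Feb 8→Horvat, Feb 9→Dubois, Feb 10→Costa, Feb 11→Dubois, Feb 12→Costa.
Loads: Costa 2, Horvat 1, Dubois 2, Dana 0 — all ≤ 2.

2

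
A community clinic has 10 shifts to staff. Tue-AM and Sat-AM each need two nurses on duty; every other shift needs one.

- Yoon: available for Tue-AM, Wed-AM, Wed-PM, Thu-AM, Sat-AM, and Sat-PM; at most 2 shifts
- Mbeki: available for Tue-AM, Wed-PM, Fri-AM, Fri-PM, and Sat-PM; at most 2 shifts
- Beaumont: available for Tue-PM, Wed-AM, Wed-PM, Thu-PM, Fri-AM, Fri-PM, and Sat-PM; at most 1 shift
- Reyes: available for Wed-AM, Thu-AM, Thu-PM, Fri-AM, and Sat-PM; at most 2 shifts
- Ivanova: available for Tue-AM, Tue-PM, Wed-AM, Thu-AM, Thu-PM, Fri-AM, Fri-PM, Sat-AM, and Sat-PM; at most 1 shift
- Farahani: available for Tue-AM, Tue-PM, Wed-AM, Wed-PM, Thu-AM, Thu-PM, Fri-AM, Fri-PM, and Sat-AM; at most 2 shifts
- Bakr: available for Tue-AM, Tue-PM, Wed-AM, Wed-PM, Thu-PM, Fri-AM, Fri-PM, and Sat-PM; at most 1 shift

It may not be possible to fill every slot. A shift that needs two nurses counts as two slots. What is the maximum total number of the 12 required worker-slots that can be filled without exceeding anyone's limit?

Total capacity across all nurses is 2+2+1+2+1+2+1 = 11, and 12 slots are needed, so at most 11 can be filled.
An assignment achieving 11: Tue-AM→Mbeki+Farahani, Tue-PM→Beaumont, Wed-AM→Reyes, Wed-PM→Mbeki, Thu-AM→Yoon, Thu-PM→Reyes, Fri-AM→Bakr, Fri-PM→Farahani, Sat-AM→Yoon+Ivanova.
Loads: Yoon 2/2, Mbeki 2/2, Beaumont 1/1, Reyes 2/2, Ivanova 1/1, Farahani 2/2, Bakr 1/1.

11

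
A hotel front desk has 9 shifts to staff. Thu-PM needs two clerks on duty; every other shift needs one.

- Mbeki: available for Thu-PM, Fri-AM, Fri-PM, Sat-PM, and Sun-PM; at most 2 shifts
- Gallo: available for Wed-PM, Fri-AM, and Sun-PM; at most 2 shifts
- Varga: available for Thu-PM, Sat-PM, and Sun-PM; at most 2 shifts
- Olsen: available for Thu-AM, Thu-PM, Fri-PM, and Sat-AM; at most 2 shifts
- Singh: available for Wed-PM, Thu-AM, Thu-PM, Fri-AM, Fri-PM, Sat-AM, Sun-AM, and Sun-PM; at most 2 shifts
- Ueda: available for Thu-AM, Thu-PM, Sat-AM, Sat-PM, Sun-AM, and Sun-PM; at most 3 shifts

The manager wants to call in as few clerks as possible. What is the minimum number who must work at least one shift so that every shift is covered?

10 slots to fill and no one can take more than 3, so at least ⌈10/3⌉ = 4 clerks are needed.
Any 4 clerks together have capacity at most 3+2+2+2 = 9 < 10 slots, so 4 can never suffice.
Mbeki, Gallo, Varga, Olsen, and Singh alone can cover everything: Wed-PM→Gallo, Thu-AM→Olsen, Thu-PM→Varga+Singh, Fri-AM→Gallo, Fri-PM→Mbeki, Sat-AM→Olsen, Sat-PM→Mbeki, Sun-AM→Singh, Sun-PM→Varga.

5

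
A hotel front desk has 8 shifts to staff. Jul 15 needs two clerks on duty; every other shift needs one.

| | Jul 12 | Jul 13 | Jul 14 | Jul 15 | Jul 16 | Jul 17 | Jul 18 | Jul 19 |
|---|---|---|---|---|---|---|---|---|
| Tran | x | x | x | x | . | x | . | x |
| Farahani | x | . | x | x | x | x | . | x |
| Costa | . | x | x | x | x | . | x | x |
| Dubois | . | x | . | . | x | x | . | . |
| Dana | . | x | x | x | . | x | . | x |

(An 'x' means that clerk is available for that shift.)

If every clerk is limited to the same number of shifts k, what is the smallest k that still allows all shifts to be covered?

2

With 5 clerks and 9 worker-slots to fill, someone must work at least ⌈9/5⌉ = 2 shifts, so k ≥ 2.
k = 2 works: Jul 12→Tran, Jul 13→Tran, Jul 14→Farahani, Jul 15→Costa+Dana, Jul 16→Farahani, Jul 17→Dubois, Jul 18→Costa, Jul 19→Dana.
Loads: Tran 2, Farahani 2, Costa 2, Dubois 1, Dana 2 — all ≤ 2.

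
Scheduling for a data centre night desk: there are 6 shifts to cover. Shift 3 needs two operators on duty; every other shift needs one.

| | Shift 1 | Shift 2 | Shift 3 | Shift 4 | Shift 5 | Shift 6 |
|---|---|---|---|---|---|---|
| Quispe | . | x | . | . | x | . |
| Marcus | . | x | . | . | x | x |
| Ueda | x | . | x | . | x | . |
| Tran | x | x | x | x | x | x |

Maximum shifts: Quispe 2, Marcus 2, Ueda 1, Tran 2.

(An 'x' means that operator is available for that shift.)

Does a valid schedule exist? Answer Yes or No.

No

Total capacity is 7 and 7 slots are needed, so capacity alone doesn't rule it out.
Shifts {Shift 1, Shift 3, Shift 4} need 4 worker-slots in total, but the operators available for any of those shifts (Ueda and Tran) can supply at most 3 among them. So no valid schedule exists.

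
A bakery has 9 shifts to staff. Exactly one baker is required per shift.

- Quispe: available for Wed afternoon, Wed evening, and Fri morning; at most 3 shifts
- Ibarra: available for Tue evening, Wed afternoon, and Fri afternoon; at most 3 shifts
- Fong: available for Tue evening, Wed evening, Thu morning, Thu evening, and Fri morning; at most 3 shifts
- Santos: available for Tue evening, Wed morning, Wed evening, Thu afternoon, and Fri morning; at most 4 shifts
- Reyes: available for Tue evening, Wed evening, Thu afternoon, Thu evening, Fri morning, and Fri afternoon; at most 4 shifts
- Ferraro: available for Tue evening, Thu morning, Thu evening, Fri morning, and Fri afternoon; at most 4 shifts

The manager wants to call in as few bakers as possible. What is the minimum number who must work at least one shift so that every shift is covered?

9 slots to fill and no one can take more than 4, so at least ⌈9/4⌉ = 3 bakers are needed.
Quispe, Santos, and Ferraro alone can cover everything: Tue evening→Santos, Wed morning→Santos, Wed afternoon→Quispe, Wed evening→Quispe, Thu morning→Ferraro, Thu afternoon→Santos, Thu evening→Ferraro, Fri morning→Quispe, Fri afternoon→Ferraro.

3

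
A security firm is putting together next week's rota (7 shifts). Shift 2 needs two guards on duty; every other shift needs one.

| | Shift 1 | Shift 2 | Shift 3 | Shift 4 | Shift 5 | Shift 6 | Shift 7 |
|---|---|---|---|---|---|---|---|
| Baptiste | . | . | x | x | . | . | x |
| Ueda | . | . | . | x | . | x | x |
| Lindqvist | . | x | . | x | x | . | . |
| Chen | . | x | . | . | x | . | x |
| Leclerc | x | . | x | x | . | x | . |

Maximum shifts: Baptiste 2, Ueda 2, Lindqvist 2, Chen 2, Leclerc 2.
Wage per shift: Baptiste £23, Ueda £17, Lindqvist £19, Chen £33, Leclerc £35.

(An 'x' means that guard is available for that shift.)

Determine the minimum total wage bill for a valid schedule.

Shift 1 can only be covered by Leclerc, so that assignment is forced.
Shift 2 can only be covered by Lindqvist and Chen, so that assignment is forced.
Picking the cheapest available guard for each shift independently would cost £180, but that ignores the shift limits.
An optimal schedule: Shift 1→Leclerc, Shift 2→Lindqvist+Chen, Shift 3→Baptiste, Shift 4→Ueda, Shift 5→Lindqvist, Shift 6→Ueda, Shift 7→Baptiste.
Total: 35 + 19 + 33 + 23 + 17 + 19 + 17 + 23 = £186.

£186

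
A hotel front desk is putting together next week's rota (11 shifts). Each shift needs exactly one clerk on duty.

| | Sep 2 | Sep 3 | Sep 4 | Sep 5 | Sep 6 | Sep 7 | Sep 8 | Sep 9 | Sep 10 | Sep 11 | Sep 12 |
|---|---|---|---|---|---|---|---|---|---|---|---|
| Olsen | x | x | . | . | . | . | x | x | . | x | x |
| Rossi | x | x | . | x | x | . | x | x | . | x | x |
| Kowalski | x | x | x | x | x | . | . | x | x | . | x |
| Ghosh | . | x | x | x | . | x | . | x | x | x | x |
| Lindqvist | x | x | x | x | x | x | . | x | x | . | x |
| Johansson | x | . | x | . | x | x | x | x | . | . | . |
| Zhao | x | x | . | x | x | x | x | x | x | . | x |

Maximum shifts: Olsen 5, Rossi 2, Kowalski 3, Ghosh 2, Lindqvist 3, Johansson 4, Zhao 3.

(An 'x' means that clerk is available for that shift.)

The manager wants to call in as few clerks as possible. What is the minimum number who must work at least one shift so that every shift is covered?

11 slots to fill and no one can take more than 5, so at least ⌈11/5⌉ = 3 clerks are needed.
Olsen, Kowalski, and Lindqvist alone can cover everything: Sep 2→Olsen, Sep 3→Olsen, Sep 4→Kowalski, Sep 5→Kowalski, Sep 6→Kowalski, Sep 7→Lindqvist, Sep 8→Olsen, Sep 9→Olsen, Sep 10→Lindqvist, Sep 11→Olsen, Sep 12→Lindqvist.

3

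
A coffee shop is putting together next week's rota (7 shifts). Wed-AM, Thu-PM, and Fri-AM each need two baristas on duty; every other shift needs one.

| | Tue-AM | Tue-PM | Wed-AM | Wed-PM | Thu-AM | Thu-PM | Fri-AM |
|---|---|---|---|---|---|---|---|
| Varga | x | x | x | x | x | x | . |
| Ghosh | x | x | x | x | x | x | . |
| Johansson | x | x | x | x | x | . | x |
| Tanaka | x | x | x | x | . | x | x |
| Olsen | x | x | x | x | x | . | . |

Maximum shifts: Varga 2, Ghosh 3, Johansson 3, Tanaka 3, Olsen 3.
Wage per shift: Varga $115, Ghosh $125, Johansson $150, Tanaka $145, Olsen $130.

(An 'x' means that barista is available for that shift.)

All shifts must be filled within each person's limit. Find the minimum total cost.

Fri-AM can only be covered by Johansson and Tanaka, so that assignment is forced.
Picking the cheapest available barista for each shift independently would cost $1235, but that ignores the shift limits.
An optimal schedule: Tue-AM→Ghosh, Tue-PM→Olsen, Wed-AM→Ghosh+Olsen, Wed-PM→Olsen, Thu-AM→Varga, Thu-PM→Varga+Ghosh, Fri-AM→Tanaka+Johansson.
Total: 125 + 130 + 125 + 130 + 130 + 115 + 115 + 125 + 145 + 150 = $1290.

$1290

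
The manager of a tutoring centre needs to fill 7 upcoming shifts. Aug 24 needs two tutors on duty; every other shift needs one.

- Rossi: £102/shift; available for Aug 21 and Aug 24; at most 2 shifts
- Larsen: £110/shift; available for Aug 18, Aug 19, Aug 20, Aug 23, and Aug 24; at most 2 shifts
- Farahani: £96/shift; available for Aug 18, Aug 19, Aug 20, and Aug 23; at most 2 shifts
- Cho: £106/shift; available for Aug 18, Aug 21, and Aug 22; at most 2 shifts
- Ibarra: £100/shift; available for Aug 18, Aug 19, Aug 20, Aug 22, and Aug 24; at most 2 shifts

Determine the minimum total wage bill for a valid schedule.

£808

Picking the cheapest available tutor for each shift independently would cost £788, but that ignores the shift limits.
An optimal schedule: Aug 18→Cho, Aug 19→Farahani, Aug 20→Ibarra, Aug 21→Rossi, Aug 22→Cho, Aug 23→Farahani, Aug 24→Ibarra+Rossi.
Total: 106 + 96 + 100 + 102 + 106 + 96 + 100 + 102 = £808.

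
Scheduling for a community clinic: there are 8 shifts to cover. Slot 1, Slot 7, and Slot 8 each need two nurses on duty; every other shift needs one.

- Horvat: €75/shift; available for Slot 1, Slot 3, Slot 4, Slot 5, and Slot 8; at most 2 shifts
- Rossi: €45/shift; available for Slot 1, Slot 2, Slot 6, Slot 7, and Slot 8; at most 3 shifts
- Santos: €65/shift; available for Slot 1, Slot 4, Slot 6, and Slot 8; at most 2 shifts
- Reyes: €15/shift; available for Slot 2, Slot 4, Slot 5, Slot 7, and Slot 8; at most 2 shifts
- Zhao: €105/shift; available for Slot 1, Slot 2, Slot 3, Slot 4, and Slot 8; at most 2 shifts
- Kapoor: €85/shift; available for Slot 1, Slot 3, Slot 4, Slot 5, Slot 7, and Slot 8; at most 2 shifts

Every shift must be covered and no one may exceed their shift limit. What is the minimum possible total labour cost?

€615

Picking the cheapest available nurse for each shift independently would cost €395, but that ignores the shift limits.
An optimal schedule: Slot 1→Rossi+Santos, Slot 2→Reyes, Slot 3→Horvat, Slot 4→Santos, Slot 5→Reyes, Slot 6→Rossi, Slot 7→Rossi+Kapoor, Slot 8→Horvat+Kapoor.
Total: 45 + 65 + 15 + 75 + 65 + 15 + 45 + 45 + 85 + 75 + 85 = €615.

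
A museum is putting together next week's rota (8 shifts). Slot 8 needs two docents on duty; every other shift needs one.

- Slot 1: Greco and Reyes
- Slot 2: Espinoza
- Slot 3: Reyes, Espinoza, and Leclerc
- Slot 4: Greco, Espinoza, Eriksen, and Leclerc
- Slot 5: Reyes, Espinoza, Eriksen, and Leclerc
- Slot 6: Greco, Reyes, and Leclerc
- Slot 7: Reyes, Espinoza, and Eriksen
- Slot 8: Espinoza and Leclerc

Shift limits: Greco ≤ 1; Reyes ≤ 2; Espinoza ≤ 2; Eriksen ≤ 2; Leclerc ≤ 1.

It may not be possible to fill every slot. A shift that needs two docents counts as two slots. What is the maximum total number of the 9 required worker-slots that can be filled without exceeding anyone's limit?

8

Total capacity across all docents is 1+2+2+2+1 = 8, and 9 slots are needed, so at most 8 can be filled.
An assignment achieving 8: Slot 1→Greco, Slot 2→Espinoza, Slot 3→Reyes, Slot 4→Eriksen, Slot 6→Reyes, Slot 7→Eriksen, Slot 8→Espinoza+Leclerc.
Loads: Greco 1/1, Reyes 2/2, Espinoza 2/2, Eriksen 2/2, Leclerc 1/1.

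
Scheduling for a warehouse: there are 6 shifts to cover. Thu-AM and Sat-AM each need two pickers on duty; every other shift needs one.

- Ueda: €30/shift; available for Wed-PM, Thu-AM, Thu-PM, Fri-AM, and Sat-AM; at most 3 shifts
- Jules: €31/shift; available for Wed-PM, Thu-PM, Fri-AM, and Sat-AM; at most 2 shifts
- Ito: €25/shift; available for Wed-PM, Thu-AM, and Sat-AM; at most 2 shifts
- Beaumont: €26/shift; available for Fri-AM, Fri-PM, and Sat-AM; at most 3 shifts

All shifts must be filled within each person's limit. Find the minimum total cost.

€218

Thu-AM can only be covered by Ueda and Ito, so that assignment is forced.
Fri-PM can only be covered by Beaumont, so that assignment is forced.
Picking the cheapest available picker for each shift independently would cost €213, but that ignores the shift limits.
An optimal schedule: Wed-PM→Ito, Thu-AM→Ito+Ueda, Thu-PM→Ueda, Fri-AM→Beaumont, Fri-PM→Beaumont, Sat-AM→Beaumont+Ueda.
Total: 25 + 25 + 30 + 30 + 26 + 26 + 26 + 30 = €218.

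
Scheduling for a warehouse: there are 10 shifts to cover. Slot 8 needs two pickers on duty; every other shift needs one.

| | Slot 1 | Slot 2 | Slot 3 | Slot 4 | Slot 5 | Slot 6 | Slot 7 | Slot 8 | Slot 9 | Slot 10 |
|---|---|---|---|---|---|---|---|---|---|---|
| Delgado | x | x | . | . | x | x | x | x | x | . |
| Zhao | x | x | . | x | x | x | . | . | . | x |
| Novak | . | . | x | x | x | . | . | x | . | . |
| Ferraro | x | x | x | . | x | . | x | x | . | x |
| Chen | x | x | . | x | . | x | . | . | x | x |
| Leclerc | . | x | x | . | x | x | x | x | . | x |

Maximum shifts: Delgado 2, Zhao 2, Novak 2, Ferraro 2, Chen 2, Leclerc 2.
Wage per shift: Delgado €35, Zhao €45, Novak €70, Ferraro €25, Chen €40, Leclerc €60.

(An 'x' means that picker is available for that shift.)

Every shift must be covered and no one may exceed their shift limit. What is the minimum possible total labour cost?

Picking the cheapest available picker for each shift independently would cost €320, but that ignores the shift limits.
An optimal schedule: Slot 1→Delgado, Slot 2→Zhao, Slot 3→Ferraro, Slot 4→Chen, Slot 5→Leclerc, Slot 6→Chen, Slot 7→Ferraro, Slot 8→Leclerc+Novak, Slot 9→Delgado, Slot 10→Zhao.
Total: 35 + 45 + 25 + 40 + 60 + 40 + 25 + 60 + 70 + 35 + 45 = €480.

€480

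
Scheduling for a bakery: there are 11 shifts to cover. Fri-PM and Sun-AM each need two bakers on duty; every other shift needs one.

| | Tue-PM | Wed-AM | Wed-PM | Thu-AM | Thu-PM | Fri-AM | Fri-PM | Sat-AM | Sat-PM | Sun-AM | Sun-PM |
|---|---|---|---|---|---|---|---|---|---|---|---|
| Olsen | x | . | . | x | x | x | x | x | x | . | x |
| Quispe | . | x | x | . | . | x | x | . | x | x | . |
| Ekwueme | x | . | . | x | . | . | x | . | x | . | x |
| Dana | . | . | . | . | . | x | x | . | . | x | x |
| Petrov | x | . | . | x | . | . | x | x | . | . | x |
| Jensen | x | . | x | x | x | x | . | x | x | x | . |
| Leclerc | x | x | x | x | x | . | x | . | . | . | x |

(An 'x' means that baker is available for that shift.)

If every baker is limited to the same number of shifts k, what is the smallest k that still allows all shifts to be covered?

2

With 7 bakers and 13 worker-slots to fill, someone must work at least ⌈13/7⌉ = 2 shifts, so k ≥ 2.
k = 2 works: Tue-PM→Ekwueme, Wed-AM→Quispe, Wed-PM→Quispe, Thu-AM→Petrov, Thu-PM→Olsen, Fri-AM→Dana, Fri-PM→Petrov+Leclerc, Sat-AM→Olsen, Sat-PM→Ekwueme, Sun-AM→Dana+Jensen, Sun-PM→Leclerc.
Loads: Olsen 2, Quispe 2, Ekwueme 2, Dana 2, Petrov 2, Jensen 1, Leclerc 2 — all ≤ 2.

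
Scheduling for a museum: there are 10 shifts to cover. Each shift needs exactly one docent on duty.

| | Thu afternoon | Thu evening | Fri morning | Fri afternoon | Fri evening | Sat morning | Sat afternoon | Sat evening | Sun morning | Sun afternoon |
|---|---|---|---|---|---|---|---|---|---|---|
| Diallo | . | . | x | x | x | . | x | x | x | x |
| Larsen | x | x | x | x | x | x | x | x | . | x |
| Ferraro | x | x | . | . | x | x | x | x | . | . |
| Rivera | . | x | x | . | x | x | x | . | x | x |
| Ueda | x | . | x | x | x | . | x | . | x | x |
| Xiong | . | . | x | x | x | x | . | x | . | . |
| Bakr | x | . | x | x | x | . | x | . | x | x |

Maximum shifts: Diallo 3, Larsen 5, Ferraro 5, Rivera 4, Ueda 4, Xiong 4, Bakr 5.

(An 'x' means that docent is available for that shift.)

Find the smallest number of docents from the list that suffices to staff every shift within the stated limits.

10 slots to fill and no one can take more than 5, so at least ⌈10/5⌉ = 2 docents are needed.
Larsen and Bakr alone can cover everything: Thu afternoon→Larsen, Thu evening→Larsen, Fri morning→Larsen, Fri afternoon→Bakr, Fri evening→Bakr, Sat morning→Larsen, Sat afternoon→Bakr, Sat evening→Larsen, Sun morning→Bakr, Sun afternoon→Bakr.

2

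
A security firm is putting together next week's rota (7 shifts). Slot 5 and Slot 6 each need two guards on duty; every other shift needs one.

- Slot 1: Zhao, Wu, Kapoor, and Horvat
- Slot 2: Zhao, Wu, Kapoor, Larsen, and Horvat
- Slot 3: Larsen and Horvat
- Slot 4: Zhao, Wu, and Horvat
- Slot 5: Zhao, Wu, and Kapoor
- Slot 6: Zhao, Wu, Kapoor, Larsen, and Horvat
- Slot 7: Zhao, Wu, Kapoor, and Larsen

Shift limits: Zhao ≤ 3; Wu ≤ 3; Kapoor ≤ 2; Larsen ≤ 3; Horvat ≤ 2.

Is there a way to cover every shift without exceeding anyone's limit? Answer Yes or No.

One valid schedule: Slot 1→Zhao, Slot 2→Wu, Slot 3→Larsen, Slot 4→Zhao, Slot 5→Zhao+Wu, Slot 6→Kapoor+Larsen, Slot 7→Wu.
Loads: Zhao 3/3, Wu 3/3, Kapoor 1/2, Larsen 2/3, Horvat 0/2 — all within limits.

Yes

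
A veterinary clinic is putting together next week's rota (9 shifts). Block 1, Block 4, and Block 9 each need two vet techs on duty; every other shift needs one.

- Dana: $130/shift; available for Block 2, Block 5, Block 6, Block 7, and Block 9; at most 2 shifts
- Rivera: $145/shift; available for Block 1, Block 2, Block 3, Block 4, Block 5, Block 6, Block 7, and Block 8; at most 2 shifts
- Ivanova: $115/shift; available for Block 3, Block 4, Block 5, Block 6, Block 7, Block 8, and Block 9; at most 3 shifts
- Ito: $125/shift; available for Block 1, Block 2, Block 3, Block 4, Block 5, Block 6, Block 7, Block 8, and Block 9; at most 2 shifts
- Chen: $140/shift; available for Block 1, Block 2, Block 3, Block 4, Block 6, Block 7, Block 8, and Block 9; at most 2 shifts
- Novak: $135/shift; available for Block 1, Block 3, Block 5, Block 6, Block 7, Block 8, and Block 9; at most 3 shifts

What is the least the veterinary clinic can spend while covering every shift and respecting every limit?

Picking the cheapest available vet tech for each shift independently would cost $1440, but that ignores the shift limits.
An optimal schedule: Block 1→Novak+Chen, Block 2→Ito, Block 3→Ivanova, Block 4→Ito+Chen, Block 5→Ivanova, Block 6→Dana, Block 7→Novak, Block 8→Ivanova, Block 9→Dana+Novak.
Total: 135 + 140 + 125 + 115 + 125 + 140 + 115 + 130 + 135 + 115 + 130 + 135 = $1540.

$1540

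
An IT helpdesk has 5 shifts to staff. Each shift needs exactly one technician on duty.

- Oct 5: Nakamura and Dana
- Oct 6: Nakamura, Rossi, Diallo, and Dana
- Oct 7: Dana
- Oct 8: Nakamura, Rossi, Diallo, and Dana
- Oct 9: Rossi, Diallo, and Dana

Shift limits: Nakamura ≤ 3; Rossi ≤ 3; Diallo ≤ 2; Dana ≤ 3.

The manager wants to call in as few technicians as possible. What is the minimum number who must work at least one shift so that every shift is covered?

5 slots to fill and no one can take more than 3, so at least ⌈5/3⌉ = 2 technicians are needed.
Nakamura and Dana alone can cover everything: Oct 5→Nakamura, Oct 6→Nakamura, Oct 7→Dana, Oct 8→Nakamura, Oct 9→Dana.

2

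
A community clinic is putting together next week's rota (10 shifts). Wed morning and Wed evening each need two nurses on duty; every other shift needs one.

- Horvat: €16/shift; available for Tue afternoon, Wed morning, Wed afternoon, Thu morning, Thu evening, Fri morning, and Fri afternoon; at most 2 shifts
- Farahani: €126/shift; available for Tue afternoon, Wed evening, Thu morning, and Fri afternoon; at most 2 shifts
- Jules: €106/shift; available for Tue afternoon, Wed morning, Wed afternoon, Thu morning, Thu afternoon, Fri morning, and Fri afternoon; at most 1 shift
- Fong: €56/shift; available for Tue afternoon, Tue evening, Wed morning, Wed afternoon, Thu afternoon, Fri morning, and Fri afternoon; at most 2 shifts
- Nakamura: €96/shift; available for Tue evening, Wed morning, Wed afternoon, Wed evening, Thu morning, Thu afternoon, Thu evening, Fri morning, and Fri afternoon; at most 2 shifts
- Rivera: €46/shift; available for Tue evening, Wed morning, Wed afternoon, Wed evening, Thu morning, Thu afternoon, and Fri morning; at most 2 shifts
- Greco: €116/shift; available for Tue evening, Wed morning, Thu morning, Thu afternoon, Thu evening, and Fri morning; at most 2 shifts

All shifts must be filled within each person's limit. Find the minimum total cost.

€892

Picking the cheapest available nurse for each shift independently would cost €392, but that ignores the shift limits.
An optimal schedule: Tue afternoon→Horvat, Tue evening→Rivera, Wed morning→Jules+Greco, Wed afternoon→Fong, Wed evening→Rivera+Nakamura, Thu morning→Farahani, Thu afternoon→Fong, Thu evening→Horvat, Fri morning→Greco, Fri afternoon→Nakamura.
Total: 16 + 46 + 106 + 116 + 56 + 46 + 96 + 126 + 56 + 16 + 116 + 96 = €892.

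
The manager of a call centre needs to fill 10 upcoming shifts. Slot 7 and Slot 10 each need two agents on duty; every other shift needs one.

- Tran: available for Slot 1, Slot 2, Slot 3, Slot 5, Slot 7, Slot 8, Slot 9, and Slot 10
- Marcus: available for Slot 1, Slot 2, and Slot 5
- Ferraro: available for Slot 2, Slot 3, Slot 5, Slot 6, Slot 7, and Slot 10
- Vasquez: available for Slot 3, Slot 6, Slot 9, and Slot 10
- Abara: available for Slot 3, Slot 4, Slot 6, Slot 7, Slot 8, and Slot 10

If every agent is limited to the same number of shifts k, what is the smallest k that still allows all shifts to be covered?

3

With 5 agents and 12 worker-slots to fill, someone must work at least ⌈12/5⌉ = 3 shifts, so k ≥ 3.
k = 3 works: Slot 1→Tran, Slot 2→Marcus, Slot 3→Ferraro, Slot 4→Abara, Slot 5→Marcus, Slot 6→Ferraro, Slot 7→Ferraro+Abara, Slot 8→Tran, Slot 9→Tran, Slot 10→Vasquez+Abara.
Loads: Tran 3, Marcus 2, Ferraro 3, Vasquez 1, Abara 3 — all ≤ 3.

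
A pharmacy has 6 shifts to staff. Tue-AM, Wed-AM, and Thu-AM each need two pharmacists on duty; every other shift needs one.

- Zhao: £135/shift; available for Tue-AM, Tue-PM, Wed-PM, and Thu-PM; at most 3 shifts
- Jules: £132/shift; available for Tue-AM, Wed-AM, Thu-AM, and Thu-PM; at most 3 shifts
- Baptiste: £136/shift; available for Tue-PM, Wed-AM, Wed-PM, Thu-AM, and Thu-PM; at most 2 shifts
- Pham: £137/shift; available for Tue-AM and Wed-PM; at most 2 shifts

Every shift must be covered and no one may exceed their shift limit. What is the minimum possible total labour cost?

Wed-AM can only be covered by Jules and Baptiste, so that assignment is forced.
Thu-AM can only be covered by Jules and Baptiste, so that assignment is forced.
Picking the cheapest available pharmacist for each shift independently would cost £1205, but that ignores the shift limits.
An optimal schedule: Tue-AM→Zhao+Jules, Tue-PM→Zhao, Wed-AM→Jules+Baptiste, Wed-PM→Pham, Thu-AM→Jules+Baptiste, Thu-PM→Zhao.
Total: 135 + 132 + 135 + 132 + 136 + 137 + 132 + 136 + 135 = £1210.

£1210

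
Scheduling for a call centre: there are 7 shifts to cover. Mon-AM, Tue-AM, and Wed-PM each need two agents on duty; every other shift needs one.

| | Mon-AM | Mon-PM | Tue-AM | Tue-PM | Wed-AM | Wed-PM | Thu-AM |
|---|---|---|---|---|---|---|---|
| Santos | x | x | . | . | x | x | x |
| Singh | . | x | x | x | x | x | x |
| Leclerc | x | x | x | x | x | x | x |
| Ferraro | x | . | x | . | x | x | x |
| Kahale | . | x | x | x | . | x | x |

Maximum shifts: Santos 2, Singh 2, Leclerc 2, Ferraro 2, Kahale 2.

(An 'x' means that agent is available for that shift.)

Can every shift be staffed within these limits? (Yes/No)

Yes

One valid schedule: Mon-AM→Santos+Leclerc, Mon-PM→Santos, Tue-AM→Ferraro+Kahale, Tue-PM→Singh, Wed-AM→Singh, Wed-PM→Ferraro+Kahale, Thu-AM→Leclerc.
Loads: Santos 2/2, Singh 2/2, Leclerc 2/2, Ferraro 2/2, Kahale 2/2 — all within limits.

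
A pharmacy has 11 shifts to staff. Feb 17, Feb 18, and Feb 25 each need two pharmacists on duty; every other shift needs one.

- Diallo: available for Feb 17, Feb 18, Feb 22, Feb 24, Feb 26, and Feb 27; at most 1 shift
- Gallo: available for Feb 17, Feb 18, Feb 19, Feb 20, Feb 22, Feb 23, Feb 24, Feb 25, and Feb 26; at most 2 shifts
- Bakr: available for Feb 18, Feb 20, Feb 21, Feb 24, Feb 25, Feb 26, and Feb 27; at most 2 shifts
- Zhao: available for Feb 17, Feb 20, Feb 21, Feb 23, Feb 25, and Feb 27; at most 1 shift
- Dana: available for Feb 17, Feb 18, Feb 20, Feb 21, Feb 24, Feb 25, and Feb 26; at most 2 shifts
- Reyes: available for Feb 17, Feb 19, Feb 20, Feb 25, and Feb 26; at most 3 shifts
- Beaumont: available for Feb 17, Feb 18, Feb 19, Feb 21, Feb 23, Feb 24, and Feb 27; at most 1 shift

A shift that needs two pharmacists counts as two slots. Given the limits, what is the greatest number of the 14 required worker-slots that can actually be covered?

12

Total capacity across all pharmacists is 1+2+2+1+2+3+1 = 12, and 14 slots are needed, so at most 12 can be filled.
An assignment achieving 12: Feb 17→Reyes, Feb 18→Dana+Beaumont, Feb 19→Gallo, Feb 20→Zhao, Feb 21→Bakr, Feb 22→Diallo, Feb 23→Gallo, Feb 24→Dana, Feb 25→Reyes, Feb 26→Reyes, Feb 27→Bakr.
Loads: Diallo 1/1, Gallo 2/2, Bakr 2/2, Zhao 1/1, Dana 2/2, Reyes 3/3, Beaumont 1/1.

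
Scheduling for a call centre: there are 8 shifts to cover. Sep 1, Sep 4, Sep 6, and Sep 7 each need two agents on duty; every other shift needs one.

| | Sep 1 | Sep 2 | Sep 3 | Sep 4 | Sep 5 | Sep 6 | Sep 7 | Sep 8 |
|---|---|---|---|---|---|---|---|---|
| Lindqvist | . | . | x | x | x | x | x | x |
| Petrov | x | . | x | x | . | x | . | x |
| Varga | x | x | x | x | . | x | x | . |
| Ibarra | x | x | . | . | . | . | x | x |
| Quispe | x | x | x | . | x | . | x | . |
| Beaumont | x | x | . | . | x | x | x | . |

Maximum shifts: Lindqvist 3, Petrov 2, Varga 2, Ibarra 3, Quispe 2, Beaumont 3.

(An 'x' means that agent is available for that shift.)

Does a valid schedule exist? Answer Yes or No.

Yes

One valid schedule: Sep 1→Ibarra+Quispe, Sep 2→Varga, Sep 3→Petrov, Sep 4→Lindqvist+Petrov, Sep 5→Lindqvist, Sep 6→Varga+Beaumont, Sep 7→Ibarra+Quispe, Sep 8→Lindqvist.
Loads: Lindqvist 3/3, Petrov 2/2, Varga 2/2, Ibarra 2/3, Quispe 2/2, Beaumont 1/3 — all within limits.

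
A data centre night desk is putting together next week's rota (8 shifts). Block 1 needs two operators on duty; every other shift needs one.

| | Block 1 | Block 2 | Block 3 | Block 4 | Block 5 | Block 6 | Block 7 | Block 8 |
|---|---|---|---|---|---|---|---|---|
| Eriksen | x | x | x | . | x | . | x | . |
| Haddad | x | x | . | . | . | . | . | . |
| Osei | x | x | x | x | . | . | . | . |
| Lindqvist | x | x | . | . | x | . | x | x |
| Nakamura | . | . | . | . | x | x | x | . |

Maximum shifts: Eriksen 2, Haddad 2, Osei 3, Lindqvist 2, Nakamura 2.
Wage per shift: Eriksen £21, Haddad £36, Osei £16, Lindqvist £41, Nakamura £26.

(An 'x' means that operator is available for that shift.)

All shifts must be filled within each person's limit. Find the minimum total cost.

£219

Block 4 can only be covered by Osei, so that assignment is forced.
Block 6 can only be covered by Nakamura, so that assignment is forced.
Block 8 can only be covered by Lindqvist, so that assignment is forced.
Picking the cheapest available operator for each shift independently would cost £194, but that ignores the shift limits.
An optimal schedule: Block 1→Eriksen+Haddad, Block 2→Osei, Block 3→Osei, Block 4→Osei, Block 5→Eriksen, Block 6→Nakamura, Block 7→Nakamura, Block 8→Lindqvist.
Total: 21 + 36 + 16 + 16 + 16 + 21 + 26 + 26 + 41 = £219.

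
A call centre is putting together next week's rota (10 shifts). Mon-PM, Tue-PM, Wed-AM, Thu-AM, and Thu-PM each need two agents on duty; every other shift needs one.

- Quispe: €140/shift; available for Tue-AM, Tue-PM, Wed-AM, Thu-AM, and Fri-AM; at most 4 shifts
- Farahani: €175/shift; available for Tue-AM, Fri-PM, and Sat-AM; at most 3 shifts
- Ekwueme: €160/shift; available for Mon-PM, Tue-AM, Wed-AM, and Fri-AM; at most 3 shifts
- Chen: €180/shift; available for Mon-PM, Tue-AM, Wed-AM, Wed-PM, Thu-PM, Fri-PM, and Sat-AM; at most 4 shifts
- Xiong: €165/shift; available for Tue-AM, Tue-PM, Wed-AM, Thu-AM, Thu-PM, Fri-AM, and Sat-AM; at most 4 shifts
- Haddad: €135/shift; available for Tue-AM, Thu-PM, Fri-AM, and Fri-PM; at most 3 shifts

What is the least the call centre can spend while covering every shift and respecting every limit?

Mon-PM can only be covered by Ekwueme and Chen, so that assignment is forced.
Tue-PM can only be covered by Quispe and Xiong, so that assignment is forced.
Wed-PM can only be covered by Chen, so that assignment is forced.
Picking the cheapest available agent for each shift independently would cost €2300, but that ignores the shift limits.
An optimal schedule: Mon-PM→Ekwueme+Chen, Tue-AM→Quispe, Tue-PM→Quispe+Xiong, Wed-AM→Quispe+Ekwueme, Wed-PM→Chen, Thu-AM→Quispe+Xiong, Thu-PM→Haddad+Xiong, Fri-AM→Haddad, Fri-PM→Haddad, Sat-AM→Xiong.
Total: 160 + 180 + 140 + 140 + 165 + 140 + 160 + 180 + 140 + 165 + 135 + 165 + 135 + 135 + 165 = €2305.

€2305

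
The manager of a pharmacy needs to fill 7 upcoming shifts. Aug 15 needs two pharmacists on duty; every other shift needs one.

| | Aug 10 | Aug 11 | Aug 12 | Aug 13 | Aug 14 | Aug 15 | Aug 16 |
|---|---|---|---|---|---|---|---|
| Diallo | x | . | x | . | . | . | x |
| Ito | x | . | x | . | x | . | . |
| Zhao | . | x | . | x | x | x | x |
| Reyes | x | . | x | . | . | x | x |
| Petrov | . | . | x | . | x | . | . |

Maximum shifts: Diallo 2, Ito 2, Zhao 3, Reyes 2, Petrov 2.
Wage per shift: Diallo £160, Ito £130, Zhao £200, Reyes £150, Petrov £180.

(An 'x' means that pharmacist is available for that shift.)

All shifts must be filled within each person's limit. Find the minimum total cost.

Aug 11 can only be covered by Zhao, so that assignment is forced.
Aug 13 can only be covered by Zhao, so that assignment is forced.
Aug 15 can only be covered by Zhao and Reyes, so that assignment is forced.
Picking the cheapest available pharmacist for each shift independently would cost £1290, but that ignores the shift limits.
An optimal schedule: Aug 10→Ito, Aug 11→Zhao, Aug 12→Diallo, Aug 13→Zhao, Aug 14→Ito, Aug 15→Reyes+Zhao, Aug 16→Reyes.
Total: 130 + 200 + 160 + 200 + 130 + 150 + 200 + 150 = £1320.

£1320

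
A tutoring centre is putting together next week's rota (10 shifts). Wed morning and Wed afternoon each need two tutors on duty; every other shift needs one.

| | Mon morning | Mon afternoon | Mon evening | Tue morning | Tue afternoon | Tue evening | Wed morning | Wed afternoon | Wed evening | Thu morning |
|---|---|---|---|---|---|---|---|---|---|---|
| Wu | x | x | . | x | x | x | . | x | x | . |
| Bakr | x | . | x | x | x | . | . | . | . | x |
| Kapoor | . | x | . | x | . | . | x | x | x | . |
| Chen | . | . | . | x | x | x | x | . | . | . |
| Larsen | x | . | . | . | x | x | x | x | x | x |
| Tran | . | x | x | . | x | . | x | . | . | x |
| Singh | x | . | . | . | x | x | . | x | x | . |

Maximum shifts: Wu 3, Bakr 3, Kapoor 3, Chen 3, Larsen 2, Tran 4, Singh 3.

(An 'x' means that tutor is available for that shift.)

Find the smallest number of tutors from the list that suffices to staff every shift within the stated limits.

12 slots to fill and no one can take more than 4, so at least ⌈12/4⌉ = 3 tutors are needed.
Any 3 tutors together have capacity at most 4+3+3 = 10 < 12 slots, so 3 can never suffice.
Wu, Bakr, Kapoor, and Chen alone can cover everything: Mon morning→Wu, Mon afternoon→Wu, Mon evening→Bakr, Tue morning→Chen, Tue afternoon→Bakr, Tue evening→Chen, Wed morning→Kapoor+Chen, Wed afternoon→Wu+Kapoor, Wed evening→Kapoor, Thu morning→Bakr.

4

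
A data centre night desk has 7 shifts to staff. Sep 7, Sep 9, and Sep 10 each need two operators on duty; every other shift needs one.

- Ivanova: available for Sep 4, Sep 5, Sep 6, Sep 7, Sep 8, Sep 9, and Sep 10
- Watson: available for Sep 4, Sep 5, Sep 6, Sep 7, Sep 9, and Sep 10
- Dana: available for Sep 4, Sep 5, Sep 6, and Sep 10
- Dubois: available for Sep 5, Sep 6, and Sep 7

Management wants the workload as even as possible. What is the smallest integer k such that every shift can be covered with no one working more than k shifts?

With 4 operators and 10 worker-slots to fill, someone must work at least ⌈10/4⌉ = 3 shifts, so k ≥ 3.
k = 3 works: Sep 4→Ivanova, Sep 5→Dana, Sep 6→Dana, Sep 7→Watson+Dubois, Sep 8→Ivanova, Sep 9→Ivanova+Watson, Sep 10→Watson+Dana.
Loads: Ivanova 3, Watson 3, Dana 3, Dubois 1 — all ≤ 3.

3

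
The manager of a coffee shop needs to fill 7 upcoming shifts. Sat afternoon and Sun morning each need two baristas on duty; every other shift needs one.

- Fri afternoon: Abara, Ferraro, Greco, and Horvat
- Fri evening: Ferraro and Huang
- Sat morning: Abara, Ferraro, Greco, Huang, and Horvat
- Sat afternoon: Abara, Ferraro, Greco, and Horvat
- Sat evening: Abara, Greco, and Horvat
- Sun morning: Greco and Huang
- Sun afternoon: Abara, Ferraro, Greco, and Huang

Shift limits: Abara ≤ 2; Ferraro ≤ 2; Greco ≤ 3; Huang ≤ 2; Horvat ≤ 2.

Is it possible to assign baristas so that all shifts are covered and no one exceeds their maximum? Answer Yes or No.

Yes

Sun morning can only be covered by Greco and Huang, so that assignment is forced.
One valid schedule: Fri afternoon→Abara, Fri evening→Ferraro, Sat morning→Greco, Sat afternoon→Greco+Horvat, Sat evening→Abara, Sun morning→Greco+Huang, Sun afternoon→Ferraro.
Loads: Abara 2/2, Ferraro 2/2, Greco 3/3, Huang 1/2, Horvat 1/2 — all within limits.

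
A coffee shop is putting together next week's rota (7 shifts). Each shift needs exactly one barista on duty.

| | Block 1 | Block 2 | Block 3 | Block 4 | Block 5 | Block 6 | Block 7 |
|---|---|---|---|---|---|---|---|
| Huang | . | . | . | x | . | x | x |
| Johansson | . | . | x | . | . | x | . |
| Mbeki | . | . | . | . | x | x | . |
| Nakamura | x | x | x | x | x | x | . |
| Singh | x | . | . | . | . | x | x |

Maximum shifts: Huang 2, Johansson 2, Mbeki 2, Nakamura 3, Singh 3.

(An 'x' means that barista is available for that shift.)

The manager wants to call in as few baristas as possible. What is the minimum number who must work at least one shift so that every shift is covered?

7 slots to fill and no one can take more than 3, so at least ⌈7/3⌉ = 3 baristas are needed.
Huang, Johansson, and Nakamura alone can cover everything: Block 1→Nakamura, Block 2→Nakamura, Block 3→Johansson, Block 4→Huang, Block 5→Nakamura, Block 6→Johansson, Block 7→Huang.

3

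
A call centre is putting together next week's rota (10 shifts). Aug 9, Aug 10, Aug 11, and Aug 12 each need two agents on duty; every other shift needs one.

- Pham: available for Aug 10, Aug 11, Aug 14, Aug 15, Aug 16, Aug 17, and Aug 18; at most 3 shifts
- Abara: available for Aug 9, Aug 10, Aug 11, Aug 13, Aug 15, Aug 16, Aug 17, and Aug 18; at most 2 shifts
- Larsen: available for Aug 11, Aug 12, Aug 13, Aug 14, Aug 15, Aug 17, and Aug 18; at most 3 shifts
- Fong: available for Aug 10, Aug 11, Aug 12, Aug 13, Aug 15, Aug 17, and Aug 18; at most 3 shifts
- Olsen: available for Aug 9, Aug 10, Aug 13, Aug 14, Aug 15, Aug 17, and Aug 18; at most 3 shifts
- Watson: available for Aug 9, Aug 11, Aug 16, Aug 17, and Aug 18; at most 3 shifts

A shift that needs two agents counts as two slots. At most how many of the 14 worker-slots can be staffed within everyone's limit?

Total capacity across all agents is 3+2+3+3+3+3 = 17, and 14 slots are needed, so at most 14 can be filled.
An assignment achieving 14: Aug 9→Abara+Olsen, Aug 10→Pham+Abara, Aug 11→Larsen+Fong, Aug 12→Larsen+Fong, Aug 13→Larsen, Aug 14→Pham, Aug 15→Fong, Aug 16→Pham, Aug 17→Olsen, Aug 18→Olsen.
Loads: Pham 3/3, Abara 2/2, Larsen 3/3, Fong 3/3, Olsen 3/3, Watson 0/3.

14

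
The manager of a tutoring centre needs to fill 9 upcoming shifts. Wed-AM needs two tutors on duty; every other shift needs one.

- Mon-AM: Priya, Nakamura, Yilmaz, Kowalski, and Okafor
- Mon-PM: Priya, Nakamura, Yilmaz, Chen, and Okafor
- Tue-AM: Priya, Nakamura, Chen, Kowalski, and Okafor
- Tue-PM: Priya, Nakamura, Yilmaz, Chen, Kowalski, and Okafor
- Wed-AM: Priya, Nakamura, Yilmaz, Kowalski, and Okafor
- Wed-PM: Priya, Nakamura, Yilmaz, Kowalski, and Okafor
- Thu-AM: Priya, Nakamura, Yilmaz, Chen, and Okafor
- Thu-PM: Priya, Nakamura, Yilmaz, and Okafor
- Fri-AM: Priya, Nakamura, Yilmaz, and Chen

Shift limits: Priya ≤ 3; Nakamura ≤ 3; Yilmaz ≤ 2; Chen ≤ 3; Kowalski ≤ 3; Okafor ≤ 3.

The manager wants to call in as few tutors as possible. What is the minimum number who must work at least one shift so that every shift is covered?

10 slots to fill and no one can take more than 3, so at least ⌈10/3⌉ = 4 tutors are needed.
Priya, Nakamura, Yilmaz, and Chen alone can cover everything: Mon-AM→Priya, Mon-PM→Yilmaz, Tue-AM→Priya, Tue-PM→Yilmaz, Wed-AM→Priya+Nakamura, Wed-PM→Nakamura, Thu-AM→Chen, Thu-PM→Nakamura, Fri-AM→Chen.

4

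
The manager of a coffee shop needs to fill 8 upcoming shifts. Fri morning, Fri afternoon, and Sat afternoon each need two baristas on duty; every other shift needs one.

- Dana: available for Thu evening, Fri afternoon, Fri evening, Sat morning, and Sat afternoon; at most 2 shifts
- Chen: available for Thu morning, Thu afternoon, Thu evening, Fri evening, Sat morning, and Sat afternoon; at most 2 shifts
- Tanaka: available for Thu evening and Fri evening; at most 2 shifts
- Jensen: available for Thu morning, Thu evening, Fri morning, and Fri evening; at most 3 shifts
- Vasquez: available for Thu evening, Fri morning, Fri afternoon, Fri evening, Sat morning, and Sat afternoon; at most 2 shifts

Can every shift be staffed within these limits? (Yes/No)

Total capacity is 11 and 11 slots are needed, so capacity alone doesn't rule it out.
Shifts {Thu afternoon, Fri morning, Fri afternoon, Sat morning, Sat afternoon} need 8 worker-slots in total, but the baristas available for any of those shifts (Dana, Chen, Jensen, and Vasquez) can supply at most 7 among them. So no valid schedule exists.

No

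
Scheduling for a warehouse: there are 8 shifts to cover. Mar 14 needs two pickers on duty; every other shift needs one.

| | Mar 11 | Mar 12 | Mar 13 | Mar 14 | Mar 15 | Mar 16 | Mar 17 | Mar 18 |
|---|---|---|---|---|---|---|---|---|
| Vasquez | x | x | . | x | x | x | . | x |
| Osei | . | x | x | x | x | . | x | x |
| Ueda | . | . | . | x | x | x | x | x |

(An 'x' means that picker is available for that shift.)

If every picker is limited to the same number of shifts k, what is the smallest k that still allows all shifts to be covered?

3

With 3 pickers and 9 worker-slots to fill, someone must work at least ⌈9/3⌉ = 3 shifts, so k ≥ 3.
k = 3 works: Mar 11→Vasquez, Mar 12→Vasquez, Mar 13→Osei, Mar 14→Osei+Ueda, Mar 15→Ueda, Mar 16→Vasquez, Mar 17→Osei, Mar 18→Ueda.
Loads: Vasquez 3, Osei 3, Ueda 3 — all ≤ 3.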